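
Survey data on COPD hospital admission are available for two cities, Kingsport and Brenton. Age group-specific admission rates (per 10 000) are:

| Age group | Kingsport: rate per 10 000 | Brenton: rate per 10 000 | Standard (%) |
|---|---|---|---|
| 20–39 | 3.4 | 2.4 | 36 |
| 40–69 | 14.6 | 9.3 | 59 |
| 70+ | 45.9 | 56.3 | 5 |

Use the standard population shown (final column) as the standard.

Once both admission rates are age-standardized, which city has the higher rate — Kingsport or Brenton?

Standard weights: 0.36, 0.59, 0.05.
Kingsport: 0.3600×3.4 + 0.5900×14.6 + 0.0500×45.9 = 12.1330 per 10 000.
Brenton: 0.3600×2.4 + 0.5900×9.3 + 0.0500×56.3 = 9.1660 per 10 000.

Kingsport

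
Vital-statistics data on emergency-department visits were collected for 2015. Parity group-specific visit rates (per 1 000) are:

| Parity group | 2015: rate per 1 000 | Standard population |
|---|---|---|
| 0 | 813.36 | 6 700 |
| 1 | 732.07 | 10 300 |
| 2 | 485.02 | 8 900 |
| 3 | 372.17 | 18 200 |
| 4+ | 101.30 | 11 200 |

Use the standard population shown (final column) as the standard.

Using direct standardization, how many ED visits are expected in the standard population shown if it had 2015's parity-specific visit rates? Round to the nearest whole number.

25215

Expected ED visits = Σ (standard pop × parity-specific rate ÷ 1 000)
= 6 700×813.36/1 000 + 10 300×732.07/1 000 + 8 900×485.02/1 000 + 18 200×372.17/1 000 + 11 200×101.30/1 000
= 5449.51 + 7540.32 + 4316.68 + 6773.49 + 1134.56 = 25214.56.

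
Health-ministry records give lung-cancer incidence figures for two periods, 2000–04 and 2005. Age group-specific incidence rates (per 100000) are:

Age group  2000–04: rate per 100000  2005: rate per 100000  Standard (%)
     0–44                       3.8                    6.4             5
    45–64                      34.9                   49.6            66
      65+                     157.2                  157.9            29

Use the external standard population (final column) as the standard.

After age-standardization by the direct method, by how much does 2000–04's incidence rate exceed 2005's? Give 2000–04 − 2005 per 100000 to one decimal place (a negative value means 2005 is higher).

-10.0

Standard weights: 0.05, 0.66, 0.29.
2000–04: 0.0500×3.8 + 0.6600×34.9 + 0.2900×157.2 = 68.8120 per 100000.
2005: 0.0500×6.4 + 0.6600×49.6 + 0.2900×157.9 = 78.8470 per 100000.
Difference = 68.8120 − 78.8470 = -10.0350.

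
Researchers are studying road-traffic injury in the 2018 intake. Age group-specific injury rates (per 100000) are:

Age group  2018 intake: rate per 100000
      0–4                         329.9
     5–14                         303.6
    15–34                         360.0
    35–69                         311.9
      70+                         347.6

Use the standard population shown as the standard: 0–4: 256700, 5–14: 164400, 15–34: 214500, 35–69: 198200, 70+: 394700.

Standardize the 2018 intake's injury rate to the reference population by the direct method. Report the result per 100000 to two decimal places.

334.42

Standard total = 1228500; weights = 0.2090, 0.1338, 0.1746, 0.1613, 0.3213.
Standardized rate: 0.2090×329.9 + 0.1338×303.6 + 0.1746×360.0 + 0.1613×311.9 + 0.3213×347.6 = 334.4188 per 100000.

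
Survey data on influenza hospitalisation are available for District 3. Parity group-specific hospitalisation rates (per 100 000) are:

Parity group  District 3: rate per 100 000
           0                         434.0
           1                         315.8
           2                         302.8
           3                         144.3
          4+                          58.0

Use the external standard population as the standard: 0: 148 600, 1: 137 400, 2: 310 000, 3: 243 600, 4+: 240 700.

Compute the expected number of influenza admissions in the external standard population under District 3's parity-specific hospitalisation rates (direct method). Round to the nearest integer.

Expected influenza admissions = Σ (standard pop × parity-specific rate ÷ 100 000)
= 148 600×434.0/100 000 + 137 400×315.8/100 000 + 310 000×302.8/100 000 + 243 600×144.3/100 000 + 240 700×58.0/100 000
= 644.92 + 433.91 + 938.68 + 351.51 + 139.61 = 2508.63.

2509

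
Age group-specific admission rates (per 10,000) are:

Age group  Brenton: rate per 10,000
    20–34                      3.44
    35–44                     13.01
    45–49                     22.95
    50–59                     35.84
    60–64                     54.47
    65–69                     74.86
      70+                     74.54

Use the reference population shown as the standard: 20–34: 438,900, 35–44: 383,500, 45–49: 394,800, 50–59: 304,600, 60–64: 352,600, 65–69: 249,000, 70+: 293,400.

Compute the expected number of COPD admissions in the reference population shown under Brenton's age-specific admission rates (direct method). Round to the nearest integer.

Expected COPD admissions = Σ (standard pop × age-specific rate ÷ 10,000)
= 438,900×3.44/10,000 + 383,500×13.01/10,000 + 394,800×22.95/10,000 + 304,600×35.84/10,000 + 352,600×54.47/10,000 + 249,000×74.86/10,000 + 293,400×74.54/10,000
= 150.98 + 498.93 + 906.07 + 1091.69 + 1920.61 + 1864.01 + 2187.00 = 8619.30.

8619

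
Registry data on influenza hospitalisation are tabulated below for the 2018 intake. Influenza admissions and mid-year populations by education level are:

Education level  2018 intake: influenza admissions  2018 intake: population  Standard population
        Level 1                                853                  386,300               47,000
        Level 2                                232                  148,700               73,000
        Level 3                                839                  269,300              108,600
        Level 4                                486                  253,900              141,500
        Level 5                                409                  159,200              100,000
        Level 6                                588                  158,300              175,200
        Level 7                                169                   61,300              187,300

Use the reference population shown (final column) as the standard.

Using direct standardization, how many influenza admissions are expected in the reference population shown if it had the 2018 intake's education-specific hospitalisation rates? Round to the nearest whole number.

Education-specific rates per 100,000 for the 2018 intake: 220.81, 156.02, 311.55, 191.41, 256.91, 371.45, 275.69.
Expected influenza admissions = Σ (standard pop × education-specific rate ÷ 100,000)
= 47,000×220.81/100,000 + 73,000×156.02/100,000 + 108,600×311.55/100,000 + 141,500×191.41/100,000 + 100,000×256.91/100,000 + 175,200×371.45/100,000 + 187,300×275.69/100,000
= 103.78 + 113.89 + 338.34 + 270.85 + 256.91 + 650.77 + 516.37 = 2250.93.

2251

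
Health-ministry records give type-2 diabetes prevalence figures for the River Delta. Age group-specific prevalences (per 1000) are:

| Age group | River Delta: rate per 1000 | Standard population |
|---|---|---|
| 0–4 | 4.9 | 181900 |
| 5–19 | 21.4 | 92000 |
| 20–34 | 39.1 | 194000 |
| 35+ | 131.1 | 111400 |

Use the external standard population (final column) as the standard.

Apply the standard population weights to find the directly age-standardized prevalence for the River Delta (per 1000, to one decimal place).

Standard total = 579300; weights = 0.3140, 0.1588, 0.3349, 0.1923.
Standardized rate: 0.3140×4.9 + 0.1588×21.4 + 0.3349×39.1 + 0.1923×131.1 = 43.2419 per 1000.

43.2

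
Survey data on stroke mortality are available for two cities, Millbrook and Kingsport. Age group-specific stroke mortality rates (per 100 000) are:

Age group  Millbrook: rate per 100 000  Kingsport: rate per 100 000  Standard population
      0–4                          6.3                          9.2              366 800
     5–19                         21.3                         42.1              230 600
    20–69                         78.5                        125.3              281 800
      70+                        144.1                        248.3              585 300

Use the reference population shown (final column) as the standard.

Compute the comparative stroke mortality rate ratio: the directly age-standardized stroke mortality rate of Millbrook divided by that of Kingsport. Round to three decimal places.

Standard total = 1 464 500; weights = 0.2505, 0.1575, 0.1924, 0.3997.
Millbrook: 0.2505×6.3 + 0.1575×21.3 + 0.1924×78.5 + 0.3997×144.1 = 77.6276 per 100 000.
Kingsport: 0.2505×9.2 + 0.1575×42.1 + 0.1924×125.3 + 0.3997×248.3 = 132.2788 per 100 000.
Ratio = 77.6276 ÷ 132.2788 = 0.58685.

0.587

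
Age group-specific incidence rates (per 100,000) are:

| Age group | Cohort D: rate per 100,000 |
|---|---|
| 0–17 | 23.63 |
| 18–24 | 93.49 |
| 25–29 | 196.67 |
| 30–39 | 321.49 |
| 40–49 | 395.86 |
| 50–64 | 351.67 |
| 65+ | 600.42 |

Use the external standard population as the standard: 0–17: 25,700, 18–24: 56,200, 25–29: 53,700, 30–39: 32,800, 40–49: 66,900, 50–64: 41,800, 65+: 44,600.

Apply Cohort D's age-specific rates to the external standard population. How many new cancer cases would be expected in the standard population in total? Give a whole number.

949

Expected new cancer cases = Σ (standard pop × age-specific rate ÷ 100,000)
= 25,700×23.63/100,000 + 56,200×93.49/100,000 + 53,700×196.67/100,000 + 32,800×321.49/100,000 + 66,900×395.86/100,000 + 41,800×351.67/100,000 + 44,600×600.42/100,000
= 6.07 + 52.54 + 105.61 + 105.45 + 264.83 + 147.00 + 267.79 = 949.29.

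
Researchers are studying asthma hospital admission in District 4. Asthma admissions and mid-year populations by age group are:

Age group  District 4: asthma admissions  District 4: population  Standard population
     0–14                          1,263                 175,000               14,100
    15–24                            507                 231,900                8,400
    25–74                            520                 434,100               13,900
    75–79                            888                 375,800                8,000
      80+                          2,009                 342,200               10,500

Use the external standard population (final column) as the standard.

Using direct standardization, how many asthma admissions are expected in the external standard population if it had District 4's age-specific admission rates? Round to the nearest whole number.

Age-specific rates per 10,000 for District 4: 72.17, 21.86, 11.98, 23.63, 58.71.
Expected asthma admissions = Σ (standard pop × age-specific rate ÷ 10,000)
= 14,100×72.17/10,000 + 8,400×21.86/10,000 + 13,900×11.98/10,000 + 8,000×23.63/10,000 + 10,500×58.71/10,000
= 101.76 + 18.36 + 16.65 + 18.90 + 61.64 = 217.32.

217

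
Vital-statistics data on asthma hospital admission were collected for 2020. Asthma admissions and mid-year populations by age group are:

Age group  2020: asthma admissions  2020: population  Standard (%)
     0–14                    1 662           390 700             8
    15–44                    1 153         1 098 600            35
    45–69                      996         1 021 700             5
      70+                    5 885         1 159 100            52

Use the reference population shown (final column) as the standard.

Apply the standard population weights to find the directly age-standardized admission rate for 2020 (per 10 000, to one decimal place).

34.0

Age-specific rates per 10 000 for 2020: 42.54, 10.50, 9.75, 50.77.
Standard weights: 0.08, 0.35, 0.05, 0.52.
Standardized rate: 0.0800×42.54 + 0.3500×10.50 + 0.0500×9.75 + 0.5200×50.77 = 33.9654 per 10 000.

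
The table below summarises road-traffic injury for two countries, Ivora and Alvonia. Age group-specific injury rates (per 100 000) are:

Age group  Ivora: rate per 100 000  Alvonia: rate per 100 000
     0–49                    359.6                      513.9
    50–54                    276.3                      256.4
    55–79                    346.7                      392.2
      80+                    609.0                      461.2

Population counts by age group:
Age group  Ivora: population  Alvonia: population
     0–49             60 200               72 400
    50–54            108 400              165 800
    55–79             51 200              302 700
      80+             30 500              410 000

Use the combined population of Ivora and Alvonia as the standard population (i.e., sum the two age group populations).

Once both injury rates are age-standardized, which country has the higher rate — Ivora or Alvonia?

Ivora

Combined standard total = 1 201 200; weights = 0.1104, 0.2283, 0.2946, 0.3667.
Ivora: 0.1104×359.6 + 0.2283×276.3 + 0.2946×346.7 + 0.3667×609.0 = 428.2435 per 100 000.
Alvonia: 0.1104×513.9 + 0.2283×256.4 + 0.2946×392.2 + 0.3667×461.2 = 399.9386 per 100 000.
The crude rates (351.28 vs 407.54) would put Alvonia higher, but that reflects its age composition; once standardized to a common age structure, Ivora has the higher underlying rate.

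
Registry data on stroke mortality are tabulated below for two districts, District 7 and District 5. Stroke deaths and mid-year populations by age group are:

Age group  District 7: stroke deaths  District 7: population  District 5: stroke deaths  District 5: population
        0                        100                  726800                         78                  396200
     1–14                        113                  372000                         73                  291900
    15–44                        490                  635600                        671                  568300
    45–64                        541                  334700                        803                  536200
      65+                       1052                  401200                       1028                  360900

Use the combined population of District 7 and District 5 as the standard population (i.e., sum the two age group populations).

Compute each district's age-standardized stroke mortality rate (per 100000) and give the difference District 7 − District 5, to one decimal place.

Age-specific rates per 100000 for District 7: 13.76, 30.38, 77.09, 161.64, 262.21.
For District 5: 19.69, 25.01, 118.07, 149.76, 284.84.
Combined standard total = 4623800; weights = 0.2429, 0.1436, 0.2604, 0.1884, 0.1648.
District 7: 0.2429×13.76 + 0.1436×30.38 + 0.2604×77.09 + 0.1884×161.64 + 0.1648×262.21 = 101.4388 per 100000.
District 5: 0.2429×19.69 + 0.1436×25.01 + 0.2604×118.07 + 0.1884×149.76 + 0.1648×284.84 = 114.2699 per 100000.
Difference = 101.4388 − 114.2699 = -12.8311.

-12.8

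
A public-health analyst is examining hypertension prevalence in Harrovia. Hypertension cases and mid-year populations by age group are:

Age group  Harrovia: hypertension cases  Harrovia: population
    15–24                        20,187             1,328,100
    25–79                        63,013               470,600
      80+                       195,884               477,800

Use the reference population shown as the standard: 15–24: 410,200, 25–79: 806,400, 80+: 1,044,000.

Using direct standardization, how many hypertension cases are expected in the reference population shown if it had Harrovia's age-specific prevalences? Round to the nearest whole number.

Age-specific rates per 1,000 for Harrovia: 15.200, 133.899, 409.971.
Expected hypertension cases = Σ (standard pop × age-specific rate ÷ 1,000)
= 410,200×15.200/1,000 + 806,400×133.899/1,000 + 1,044,000×409.971/1,000
= 6235.00 + 107976.38 + 428009.41 = 542220.79.

542221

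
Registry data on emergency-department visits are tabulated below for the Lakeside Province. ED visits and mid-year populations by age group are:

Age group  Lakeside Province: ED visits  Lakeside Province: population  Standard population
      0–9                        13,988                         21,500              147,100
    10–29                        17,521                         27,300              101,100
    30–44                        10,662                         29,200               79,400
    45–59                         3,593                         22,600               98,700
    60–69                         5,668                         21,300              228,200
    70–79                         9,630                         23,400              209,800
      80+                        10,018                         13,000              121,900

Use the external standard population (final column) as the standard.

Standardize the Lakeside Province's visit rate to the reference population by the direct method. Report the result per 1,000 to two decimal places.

452.52

Age-specific rates per 1,000 for the Lakeside Province: 650.605, 641.795, 365.137, 158.982, 266.103, 411.538, 770.615.
Standard total = 986,200; weights = 0.1492, 0.1025, 0.0805, 0.1001, 0.2314, 0.2127, 0.1236.
Standardized rate: 0.1492×650.605 + 0.1025×641.795 + 0.0805×365.137 + 0.1001×158.982 + 0.2314×266.103 + 0.2127×411.538 + 0.1236×770.615 = 452.5212 per 1,000.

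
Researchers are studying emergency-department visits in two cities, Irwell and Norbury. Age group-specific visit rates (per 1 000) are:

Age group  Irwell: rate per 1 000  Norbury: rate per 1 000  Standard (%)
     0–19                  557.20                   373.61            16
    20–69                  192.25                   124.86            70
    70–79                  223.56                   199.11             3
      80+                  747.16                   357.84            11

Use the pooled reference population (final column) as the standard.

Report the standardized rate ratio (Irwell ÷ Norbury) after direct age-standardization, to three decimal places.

Standard weights: 0.16, 0.70, 0.03, 0.11.
Irwell: 0.1600×557.20 + 0.7000×192.25 + 0.0300×223.56 + 0.1100×747.16 = 312.6214 per 1 000.
Norbury: 0.1600×373.61 + 0.7000×124.86 + 0.0300×199.11 + 0.1100×357.84 = 192.5153 per 1 000.
Ratio = 312.6214 ÷ 192.5153 = 1.62388.

1.624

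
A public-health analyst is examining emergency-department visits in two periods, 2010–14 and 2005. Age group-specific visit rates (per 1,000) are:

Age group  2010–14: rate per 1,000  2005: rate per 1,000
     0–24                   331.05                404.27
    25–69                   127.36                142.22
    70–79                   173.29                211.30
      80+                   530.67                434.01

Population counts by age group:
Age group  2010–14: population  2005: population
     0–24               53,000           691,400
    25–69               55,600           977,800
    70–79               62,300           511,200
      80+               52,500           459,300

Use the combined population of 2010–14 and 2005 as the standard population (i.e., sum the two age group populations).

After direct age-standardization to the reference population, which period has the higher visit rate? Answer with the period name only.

Combined standard total = 2,863,100; weights = 0.2600, 0.3609, 0.2003, 0.1788.
2010–14: 0.2600×331.05 + 0.3609×127.36 + 0.2003×173.29 + 0.1788×530.67 = 261.6137 per 1,000.
2005: 0.2600×404.27 + 0.3609×142.22 + 0.2003×211.30 + 0.1788×434.01 = 276.3493 per 1,000.
The crude rates (283.27 vs 275.01) would put 2010–14 higher, but that reflects its age composition; once standardized to a common age structure, 2005 has the higher underlying rate.

2005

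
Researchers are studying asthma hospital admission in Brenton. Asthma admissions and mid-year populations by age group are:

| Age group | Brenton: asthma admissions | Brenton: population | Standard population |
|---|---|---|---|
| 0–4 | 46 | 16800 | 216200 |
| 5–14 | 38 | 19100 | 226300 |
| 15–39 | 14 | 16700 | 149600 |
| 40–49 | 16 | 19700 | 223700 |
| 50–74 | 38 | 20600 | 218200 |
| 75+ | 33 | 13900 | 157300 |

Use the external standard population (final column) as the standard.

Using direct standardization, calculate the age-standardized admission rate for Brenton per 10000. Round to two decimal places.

17.84

Age-specific rates per 10000 for Brenton: 27.38, 19.90, 8.38, 8.12, 18.45, 23.74.
Standard total = 1191300; weights = 0.1815, 0.1900, 0.1256, 0.1878, 0.1832, 0.1320.
Standardized rate: 0.1815×27.38 + 0.1900×19.90 + 0.1256×8.38 + 0.1878×8.12 + 0.1832×18.45 + 0.1320×23.74 = 17.8398 per 10000.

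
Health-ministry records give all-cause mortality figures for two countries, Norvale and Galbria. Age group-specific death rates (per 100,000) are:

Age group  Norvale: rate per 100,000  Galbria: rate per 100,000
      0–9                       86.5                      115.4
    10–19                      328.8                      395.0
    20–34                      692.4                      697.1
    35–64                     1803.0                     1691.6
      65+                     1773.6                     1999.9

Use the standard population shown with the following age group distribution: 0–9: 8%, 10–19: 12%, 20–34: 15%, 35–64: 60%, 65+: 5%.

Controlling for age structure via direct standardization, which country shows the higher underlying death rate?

Standard weights: 0.08, 0.12, 0.15, 0.60, 0.05.
Norvale: 0.0800×86.5 + 0.1200×328.8 + 0.1500×692.4 + 0.6000×1803.0 + 0.0500×1773.6 = 1320.7160 per 100,000.
Galbria: 0.0800×115.4 + 0.1200×395.0 + 0.1500×697.1 + 0.6000×1691.6 + 0.0500×1999.9 = 1276.1520 per 100,000.

Norvale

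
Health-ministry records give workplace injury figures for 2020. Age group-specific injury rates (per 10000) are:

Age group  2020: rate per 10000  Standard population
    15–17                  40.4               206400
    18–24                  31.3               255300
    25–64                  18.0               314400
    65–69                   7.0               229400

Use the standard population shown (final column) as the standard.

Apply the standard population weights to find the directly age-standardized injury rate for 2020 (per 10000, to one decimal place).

23.5

Standard total = 1005500; weights = 0.2053, 0.2539, 0.3127, 0.2281.
Standardized rate: 0.2053×40.4 + 0.2539×31.3 + 0.3127×18.0 + 0.2281×7.0 = 23.4654 per 10000.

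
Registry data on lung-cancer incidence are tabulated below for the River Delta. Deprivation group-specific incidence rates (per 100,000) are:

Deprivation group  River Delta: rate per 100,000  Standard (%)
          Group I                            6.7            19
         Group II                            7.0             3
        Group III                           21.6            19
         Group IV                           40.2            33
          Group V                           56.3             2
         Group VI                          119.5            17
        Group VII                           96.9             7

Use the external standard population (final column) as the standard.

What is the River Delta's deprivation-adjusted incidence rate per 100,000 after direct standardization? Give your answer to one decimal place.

47.1

Standard weights: 0.19, 0.03, 0.19, 0.33, 0.02, 0.17, 0.07.
Standardized rate: 0.1900×6.7 + 0.0300×7.0 + 0.1900×21.6 + 0.3300×40.2 + 0.0200×56.3 + 0.1700×119.5 + 0.0700×96.9 = 47.0770 per 100,000.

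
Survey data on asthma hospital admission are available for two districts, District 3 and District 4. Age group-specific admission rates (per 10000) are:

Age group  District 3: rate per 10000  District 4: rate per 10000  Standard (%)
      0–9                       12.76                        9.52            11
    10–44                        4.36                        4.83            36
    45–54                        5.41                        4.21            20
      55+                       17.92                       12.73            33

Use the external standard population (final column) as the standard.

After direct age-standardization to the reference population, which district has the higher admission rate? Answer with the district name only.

Standard weights: 0.11, 0.36, 0.20, 0.33.
District 3: 0.1100×12.76 + 0.3600×4.36 + 0.2000×5.41 + 0.3300×17.92 = 9.9688 per 10000.
District 4: 0.1100×9.52 + 0.3600×4.83 + 0.2000×4.21 + 0.3300×12.73 = 7.8289 per 10000.

District 3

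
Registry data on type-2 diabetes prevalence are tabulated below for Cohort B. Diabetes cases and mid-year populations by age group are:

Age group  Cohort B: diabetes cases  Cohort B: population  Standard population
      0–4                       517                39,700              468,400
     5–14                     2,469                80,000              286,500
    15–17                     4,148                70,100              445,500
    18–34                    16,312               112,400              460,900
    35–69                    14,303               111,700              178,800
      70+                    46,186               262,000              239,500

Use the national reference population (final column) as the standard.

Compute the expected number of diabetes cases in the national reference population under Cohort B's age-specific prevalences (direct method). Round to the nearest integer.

Age-specific rates per 1,000 for Cohort B: 13.023, 30.863, 59.173, 145.125, 128.048, 176.282.
Expected diabetes cases = Σ (standard pop × age-specific rate ÷ 1,000)
= 468,400×13.023/1,000 + 286,500×30.863/1,000 + 445,500×59.173/1,000 + 460,900×145.125/1,000 + 178,800×128.048/1,000 + 239,500×176.282/1,000
= 6099.82 + 8842.11 + 26361.40 + 66887.91 + 22895.04 + 42219.65 = 173305.92.

173306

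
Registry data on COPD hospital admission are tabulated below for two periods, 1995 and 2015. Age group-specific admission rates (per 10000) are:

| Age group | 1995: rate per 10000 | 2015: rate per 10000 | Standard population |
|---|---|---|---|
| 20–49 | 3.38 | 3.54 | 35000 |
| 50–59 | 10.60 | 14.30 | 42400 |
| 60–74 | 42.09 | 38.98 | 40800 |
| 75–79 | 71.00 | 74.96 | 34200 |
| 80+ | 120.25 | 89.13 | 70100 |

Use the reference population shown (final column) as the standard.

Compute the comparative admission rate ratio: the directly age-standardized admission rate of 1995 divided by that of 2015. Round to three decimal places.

1.181

Standard total = 222500; weights = 0.1573, 0.1906, 0.1834, 0.1537, 0.3151.
1995: 0.1573×3.38 + 0.1906×10.60 + 0.1834×42.09 + 0.1537×71.00 + 0.3151×120.25 = 59.0685 per 10000.
2015: 0.1573×3.54 + 0.1906×14.30 + 0.1834×38.98 + 0.1537×74.96 + 0.3151×89.13 = 50.0326 per 10000.
Ratio = 59.0685 ÷ 50.0326 = 1.18060.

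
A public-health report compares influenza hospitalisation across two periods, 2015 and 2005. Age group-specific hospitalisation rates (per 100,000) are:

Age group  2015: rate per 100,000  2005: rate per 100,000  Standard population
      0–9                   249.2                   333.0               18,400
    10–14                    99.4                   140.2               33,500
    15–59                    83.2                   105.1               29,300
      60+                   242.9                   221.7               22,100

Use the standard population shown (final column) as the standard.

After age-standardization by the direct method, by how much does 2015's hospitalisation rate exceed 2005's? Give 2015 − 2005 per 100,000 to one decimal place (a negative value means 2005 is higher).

Standard total = 103,300; weights = 0.1781, 0.3243, 0.2836, 0.2139.
2015: 0.1781×249.2 + 0.3243×99.4 + 0.2836×83.2 + 0.2139×242.9 = 152.1881 per 100,000.
2005: 0.1781×333.0 + 0.3243×140.2 + 0.2836×105.1 + 0.2139×221.7 = 182.0223 per 100,000.
Difference = 152.1881 − 182.0223 = -29.8342.

-29.8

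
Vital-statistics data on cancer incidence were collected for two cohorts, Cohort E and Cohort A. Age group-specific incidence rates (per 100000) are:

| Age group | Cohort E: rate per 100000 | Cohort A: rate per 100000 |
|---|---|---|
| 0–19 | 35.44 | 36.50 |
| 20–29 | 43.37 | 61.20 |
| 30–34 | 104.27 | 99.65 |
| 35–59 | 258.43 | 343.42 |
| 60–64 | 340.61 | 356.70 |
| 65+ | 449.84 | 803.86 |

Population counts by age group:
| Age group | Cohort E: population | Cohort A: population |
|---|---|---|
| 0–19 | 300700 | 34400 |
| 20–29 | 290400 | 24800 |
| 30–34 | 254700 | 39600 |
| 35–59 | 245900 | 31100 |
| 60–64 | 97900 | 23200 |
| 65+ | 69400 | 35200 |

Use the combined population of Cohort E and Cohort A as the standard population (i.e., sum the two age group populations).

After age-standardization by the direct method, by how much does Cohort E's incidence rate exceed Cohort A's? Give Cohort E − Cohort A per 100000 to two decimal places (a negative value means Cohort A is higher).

-46.39

Combined standard total = 1447300; weights = 0.2315, 0.2178, 0.2033, 0.1914, 0.0837, 0.0723.
Cohort E: 0.2315×35.44 + 0.2178×43.37 + 0.2033×104.27 + 0.1914×258.43 + 0.0837×340.61 + 0.0723×449.84 = 149.3257 per 100000.
Cohort A: 0.2315×36.50 + 0.2178×61.20 + 0.2033×99.65 + 0.1914×343.42 + 0.0837×356.70 + 0.0723×803.86 = 195.7133 per 100000.
Difference = 149.3257 − 195.7133 = -46.3876.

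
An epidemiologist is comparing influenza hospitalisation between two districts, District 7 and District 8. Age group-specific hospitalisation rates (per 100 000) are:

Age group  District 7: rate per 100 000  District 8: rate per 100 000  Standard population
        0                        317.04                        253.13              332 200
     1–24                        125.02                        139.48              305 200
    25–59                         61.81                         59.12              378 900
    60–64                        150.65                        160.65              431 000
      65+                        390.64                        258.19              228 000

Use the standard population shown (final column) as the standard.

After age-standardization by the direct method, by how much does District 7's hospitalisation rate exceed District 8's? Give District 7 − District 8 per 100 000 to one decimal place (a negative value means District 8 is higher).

26.1

Standard total = 1 675 300; weights = 0.1983, 0.1822, 0.2262, 0.2573, 0.1361.
District 7: 0.1983×317.04 + 0.1822×125.02 + 0.2262×61.81 + 0.2573×150.65 + 0.1361×390.64 = 191.5434 per 100 000.
District 8: 0.1983×253.13 + 0.1822×139.48 + 0.2262×59.12 + 0.2573×160.65 + 0.1361×258.19 = 165.4433 per 100 000.
Difference = 191.5434 − 165.4433 = 26.1001.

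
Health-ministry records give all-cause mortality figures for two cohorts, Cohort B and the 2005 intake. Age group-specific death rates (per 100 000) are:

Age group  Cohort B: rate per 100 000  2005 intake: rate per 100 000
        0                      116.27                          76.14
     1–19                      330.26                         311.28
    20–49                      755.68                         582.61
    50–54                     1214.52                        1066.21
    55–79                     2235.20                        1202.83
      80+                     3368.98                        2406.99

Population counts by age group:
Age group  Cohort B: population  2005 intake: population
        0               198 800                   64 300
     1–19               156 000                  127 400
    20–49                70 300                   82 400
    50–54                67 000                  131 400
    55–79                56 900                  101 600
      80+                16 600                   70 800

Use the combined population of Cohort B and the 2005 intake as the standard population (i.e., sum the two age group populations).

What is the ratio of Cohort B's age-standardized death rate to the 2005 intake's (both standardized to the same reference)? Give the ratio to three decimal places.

Combined standard total = 1 143 500; weights = 0.2301, 0.2478, 0.1335, 0.1735, 0.1386, 0.0764.
Cohort B: 0.2301×116.27 + 0.2478×330.26 + 0.1335×755.68 + 0.1735×1214.52 + 0.1386×2235.20 + 0.0764×3368.98 = 987.5535 per 100 000.
The 2005 intake: 0.2301×76.14 + 0.2478×311.28 + 0.1335×582.61 + 0.1735×1066.21 + 0.1386×1202.83 + 0.0764×2406.99 = 708.1498 per 100 000.
Ratio = 987.5535 ÷ 708.1498 = 1.39455.

1.395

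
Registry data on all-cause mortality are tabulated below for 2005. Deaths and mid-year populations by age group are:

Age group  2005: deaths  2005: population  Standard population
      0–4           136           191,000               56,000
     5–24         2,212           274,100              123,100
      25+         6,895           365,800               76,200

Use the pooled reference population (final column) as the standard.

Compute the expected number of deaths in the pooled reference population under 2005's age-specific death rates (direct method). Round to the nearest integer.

2470

Age-specific rates per 100,000 for 2005: 71.20, 807.00, 1884.91.
Expected deaths = Σ (standard pop × age-specific rate ÷ 100,000)
= 56,000×71.20/100,000 + 123,100×807.00/100,000 + 76,200×1884.91/100,000
= 39.87 + 993.42 + 1436.30 = 2469.60.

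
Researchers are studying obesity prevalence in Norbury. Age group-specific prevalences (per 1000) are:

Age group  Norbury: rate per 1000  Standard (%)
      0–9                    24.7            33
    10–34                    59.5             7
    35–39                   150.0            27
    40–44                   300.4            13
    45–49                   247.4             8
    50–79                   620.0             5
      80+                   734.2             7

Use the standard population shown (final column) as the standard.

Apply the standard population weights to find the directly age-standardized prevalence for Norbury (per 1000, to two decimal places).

194.05

Standard weights: 0.33, 0.07, 0.27, 0.13, 0.08, 0.05, 0.07.
Standardized rate: 0.3300×24.7 + 0.0700×59.5 + 0.2700×150.0 + 0.1300×300.4 + 0.0800×247.4 + 0.0500×620.0 + 0.0700×734.2 = 194.0540 per 1000.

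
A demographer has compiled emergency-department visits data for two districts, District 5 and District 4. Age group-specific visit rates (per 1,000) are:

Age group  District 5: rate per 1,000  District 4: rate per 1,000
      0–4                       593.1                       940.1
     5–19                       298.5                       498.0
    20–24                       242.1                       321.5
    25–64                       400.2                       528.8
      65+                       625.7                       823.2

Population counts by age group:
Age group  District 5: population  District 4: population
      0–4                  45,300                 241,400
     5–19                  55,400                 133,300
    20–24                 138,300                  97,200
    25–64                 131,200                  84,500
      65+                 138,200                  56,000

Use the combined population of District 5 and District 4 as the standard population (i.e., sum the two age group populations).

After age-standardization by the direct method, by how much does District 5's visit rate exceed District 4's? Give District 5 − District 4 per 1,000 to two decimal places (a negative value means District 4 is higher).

Combined standard total = 1,120,800; weights = 0.2558, 0.1684, 0.2101, 0.1925, 0.1733.
District 5: 0.2558×593.1 + 0.1684×298.5 + 0.2101×242.1 + 0.1925×400.2 + 0.1733×625.7 = 438.2739 per 1,000.
District 4: 0.2558×940.1 + 0.1684×498.0 + 0.2101×321.5 + 0.1925×528.8 + 0.1733×823.2 = 636.2778 per 1,000.
Difference = 438.2739 − 636.2778 = -198.0039.

-198.00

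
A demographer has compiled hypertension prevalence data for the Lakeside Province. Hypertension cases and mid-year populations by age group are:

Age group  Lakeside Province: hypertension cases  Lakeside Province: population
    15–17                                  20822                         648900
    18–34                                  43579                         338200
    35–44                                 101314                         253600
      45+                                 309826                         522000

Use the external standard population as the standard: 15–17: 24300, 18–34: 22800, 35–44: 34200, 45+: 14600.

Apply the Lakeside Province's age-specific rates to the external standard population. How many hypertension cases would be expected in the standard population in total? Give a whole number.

26046

Age-specific rates per 1000 for the Lakeside Province: 32.088, 128.856, 399.503, 593.536.
Expected hypertension cases = Σ (standard pop × age-specific rate ÷ 1000)
= 24300×32.088/1000 + 22800×128.856/1000 + 34200×399.503/1000 + 14600×593.536/1000
= 779.74 + 2937.91 + 13663.01 + 8665.63 = 26046.29.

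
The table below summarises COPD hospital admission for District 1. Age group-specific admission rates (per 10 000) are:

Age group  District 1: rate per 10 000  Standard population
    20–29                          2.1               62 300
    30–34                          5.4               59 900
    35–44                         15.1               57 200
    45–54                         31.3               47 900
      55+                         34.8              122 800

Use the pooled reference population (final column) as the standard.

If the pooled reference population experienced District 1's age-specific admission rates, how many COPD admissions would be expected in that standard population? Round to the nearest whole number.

Expected COPD admissions = Σ (standard pop × age-specific rate ÷ 10 000)
= 62 300×2.1/10 000 + 59 900×5.4/10 000 + 57 200×15.1/10 000 + 47 900×31.3/10 000 + 122 800×34.8/10 000
= 13.08 + 32.35 + 86.37 + 149.93 + 427.34 = 709.07.

709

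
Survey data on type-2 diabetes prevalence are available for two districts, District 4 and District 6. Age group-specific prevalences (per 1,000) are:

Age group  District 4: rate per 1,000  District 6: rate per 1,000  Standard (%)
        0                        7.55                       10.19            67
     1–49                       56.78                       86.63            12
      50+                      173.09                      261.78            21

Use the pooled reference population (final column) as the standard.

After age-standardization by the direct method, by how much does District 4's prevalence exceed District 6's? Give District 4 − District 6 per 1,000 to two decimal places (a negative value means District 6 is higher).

Standard weights: 0.67, 0.12, 0.21.
District 4: 0.6700×7.55 + 0.1200×56.78 + 0.2100×173.09 = 48.2210 per 1,000.
District 6: 0.6700×10.19 + 0.1200×86.63 + 0.2100×261.78 = 72.1967 per 1,000.
Difference = 48.2210 − 72.1967 = -23.9757.

-23.98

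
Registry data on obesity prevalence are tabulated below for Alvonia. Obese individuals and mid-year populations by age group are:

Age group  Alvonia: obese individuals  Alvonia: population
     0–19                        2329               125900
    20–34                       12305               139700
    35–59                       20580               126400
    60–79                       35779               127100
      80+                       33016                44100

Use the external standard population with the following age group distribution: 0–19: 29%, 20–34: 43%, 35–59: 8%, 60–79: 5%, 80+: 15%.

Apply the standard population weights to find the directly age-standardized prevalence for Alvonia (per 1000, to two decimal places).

Age-specific rates per 1000 for Alvonia: 18.499, 88.082, 162.816, 281.503, 748.662.
Standard weights: 0.29, 0.43, 0.08, 0.05, 0.15.
Standardized rate: 0.2900×18.499 + 0.4300×88.082 + 0.0800×162.816 + 0.0500×281.503 + 0.1500×748.662 = 182.6395 per 1000.

182.64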